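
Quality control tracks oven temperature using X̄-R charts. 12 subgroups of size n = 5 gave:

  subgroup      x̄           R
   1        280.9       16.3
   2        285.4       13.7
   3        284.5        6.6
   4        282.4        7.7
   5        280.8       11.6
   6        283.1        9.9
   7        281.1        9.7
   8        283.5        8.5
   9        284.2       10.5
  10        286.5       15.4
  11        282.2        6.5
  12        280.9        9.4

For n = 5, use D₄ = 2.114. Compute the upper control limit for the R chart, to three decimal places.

R̄ = (16.3 + 13.7 + 6.6 + 7.7 + 11.6 + 9.9 + 9.7 + 8.5 + 10.5 + 15.4 + 6.5 + 9.4) / 12 = 125.8000 / 12 = 10.4833
UCL_R = D₄·R̄ = 2.114 × 10.4833 = 22.1618

22.162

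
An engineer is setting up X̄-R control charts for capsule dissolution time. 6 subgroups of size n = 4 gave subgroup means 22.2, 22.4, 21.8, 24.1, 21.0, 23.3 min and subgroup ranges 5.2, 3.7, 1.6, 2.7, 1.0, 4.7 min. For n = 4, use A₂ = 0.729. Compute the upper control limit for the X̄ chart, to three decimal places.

X̄̄ = (22.2 + 22.4 + 21.8 + 24.1 + 21.0 + 23.3) / 6 = 134.8000 / 6 = 22.4667
R̄ = (5.2 + 3.7 + 1.6 + 2.7 + 1.0 + 4.7) / 6 = 18.9000 / 6 = 3.1500
UCL = X̄̄ + A₂·R̄ = 22.4667 + 0.729 × 3.1500 = 24.7630

24.763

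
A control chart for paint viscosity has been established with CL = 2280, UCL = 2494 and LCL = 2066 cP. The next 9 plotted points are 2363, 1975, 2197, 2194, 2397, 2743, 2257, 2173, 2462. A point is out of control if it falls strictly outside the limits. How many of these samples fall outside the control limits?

Compare each point to [2066, 2494]: sample 2 = 1975 < LCL; sample 6 = 2743 > UCL.

2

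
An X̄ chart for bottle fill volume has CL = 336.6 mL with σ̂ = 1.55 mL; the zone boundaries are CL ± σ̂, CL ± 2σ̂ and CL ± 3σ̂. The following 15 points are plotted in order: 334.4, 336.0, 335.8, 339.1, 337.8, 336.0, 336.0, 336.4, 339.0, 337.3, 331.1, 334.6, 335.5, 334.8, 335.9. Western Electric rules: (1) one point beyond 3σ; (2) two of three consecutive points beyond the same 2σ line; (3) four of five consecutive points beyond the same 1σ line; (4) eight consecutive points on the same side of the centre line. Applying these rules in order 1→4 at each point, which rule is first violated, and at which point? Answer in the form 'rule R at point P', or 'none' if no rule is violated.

Zone of each point (C = within 1σ̂, B = 1σ̂–2σ̂, A = 2σ̂–3σ̂, * = beyond 3σ̂; sign = side of CL): 1:-B, 2:-C, 3:-C, 4:+B, 5:+C, 6:-C, 7:-C, 8:-C, 9:+B, 10:+C, 11:-*, 12:-B, 13:-C, 14:-B, 15:-C
Rule 1 (one point beyond the 3σ limits) is satisfied at point 11.

rule 1 at point 11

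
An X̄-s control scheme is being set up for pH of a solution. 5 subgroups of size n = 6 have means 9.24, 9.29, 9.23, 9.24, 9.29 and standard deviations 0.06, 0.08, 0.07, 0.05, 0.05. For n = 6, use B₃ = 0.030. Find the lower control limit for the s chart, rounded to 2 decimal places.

0.00

s̄ = (0.06 + 0.08 + 0.07 + 0.05 + 0.05) / 5 = 0.0620
LCL_s = B₃·s̄ = 0.030 × 0.0620 = 0.0019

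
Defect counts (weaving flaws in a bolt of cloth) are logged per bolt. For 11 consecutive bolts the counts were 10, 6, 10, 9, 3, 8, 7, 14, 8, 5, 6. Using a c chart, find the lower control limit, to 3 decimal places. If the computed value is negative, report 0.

0.000

c̄ = (10 + 6 + 10 + 9 + 3 + 8 + 7 + 14 + 8 + 5 + 6) / 11 = 86 / 11 = 7.8182
LCL = c̄ − 3√c̄ = 7.8182 − 3 × 2.7961 = -0.5701 → 0 (cannot be negative)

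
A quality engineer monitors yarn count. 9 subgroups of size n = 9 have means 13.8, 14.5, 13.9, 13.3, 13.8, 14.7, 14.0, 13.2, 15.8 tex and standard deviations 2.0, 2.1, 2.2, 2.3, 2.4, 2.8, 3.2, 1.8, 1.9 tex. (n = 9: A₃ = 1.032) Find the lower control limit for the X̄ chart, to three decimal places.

11.738

X̄̄ = (13.8 + 14.5 + 13.9 + 13.3 + 13.8 + 14.7 + 14.0 + 13.2 + 15.8) / 9 = 14.1111
s̄ = (2.0 + 2.1 + 2.2 + 2.3 + 2.4 + 2.8 + 3.2 + 1.8 + 1.9) / 9 = 2.3000
LCL = X̄̄ − A₃·s̄ = 14.1111 − 1.032 × 2.3000 = 11.7375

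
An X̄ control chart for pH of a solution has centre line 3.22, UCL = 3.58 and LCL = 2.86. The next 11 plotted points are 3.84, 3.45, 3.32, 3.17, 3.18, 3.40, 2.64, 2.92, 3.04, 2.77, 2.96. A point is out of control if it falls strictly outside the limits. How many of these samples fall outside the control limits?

3

Compare each point to [2.86, 3.58]: sample 1 = 3.84 > UCL; sample 7 = 2.64 < LCL; sample 10 = 2.77 < LCL.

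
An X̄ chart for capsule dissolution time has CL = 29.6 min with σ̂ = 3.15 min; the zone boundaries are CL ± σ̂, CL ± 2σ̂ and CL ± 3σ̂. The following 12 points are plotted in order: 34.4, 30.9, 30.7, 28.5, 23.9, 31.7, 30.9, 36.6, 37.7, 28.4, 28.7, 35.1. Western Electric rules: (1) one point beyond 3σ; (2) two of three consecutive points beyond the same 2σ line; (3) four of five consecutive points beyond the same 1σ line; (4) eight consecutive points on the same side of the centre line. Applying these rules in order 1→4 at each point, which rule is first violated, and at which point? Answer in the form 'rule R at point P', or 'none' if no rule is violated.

Zone of each point (C = within 1σ̂, B = 1σ̂–2σ̂, A = 2σ̂–3σ̂, * = beyond 3σ̂; sign = side of CL): 1:+B, 2:+C, 3:+C, 4:-C, 5:-B, 6:+C, 7:+C, 8:+A, 9:+A, 10:-C, 11:-C, 12:+B
Rule 2 (two of three consecutive points beyond the same 2σ limit) is satisfied at point 9.

rule 2 at point 9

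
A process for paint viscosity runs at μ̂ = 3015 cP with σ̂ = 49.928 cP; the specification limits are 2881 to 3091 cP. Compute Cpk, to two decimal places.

Cpu = (USL − μ̂) / (3σ̂) = (3091 − 3015) / (3 × 49.928) = 0.5074; Cpl = (μ̂ − LSL) / (3σ̂) = (3015 − 2881) / (3 × 49.928) = 0.8946; Cpk = min(Cpu, Cpl) = 0.5074

0.51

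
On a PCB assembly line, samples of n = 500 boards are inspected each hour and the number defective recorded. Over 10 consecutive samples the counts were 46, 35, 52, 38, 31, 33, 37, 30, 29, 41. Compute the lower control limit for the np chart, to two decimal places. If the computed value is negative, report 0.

19.60

p̄ = Σdᵢ / (k·n) = 372 / (10 × 500) = 0.07440
LCL = np̄ − 3·√(np̄(1−p̄)) = 37.2000 − 3 × 5.8679 = 19.5963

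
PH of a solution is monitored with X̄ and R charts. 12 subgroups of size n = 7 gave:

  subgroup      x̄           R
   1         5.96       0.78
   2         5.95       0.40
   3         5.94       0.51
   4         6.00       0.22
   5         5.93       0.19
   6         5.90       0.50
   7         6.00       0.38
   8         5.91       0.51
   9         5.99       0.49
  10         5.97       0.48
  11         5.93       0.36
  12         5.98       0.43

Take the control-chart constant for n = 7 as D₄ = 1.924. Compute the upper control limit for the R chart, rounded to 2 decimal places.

R̄ = (0.78 + 0.40 + 0.51 + 0.22 + 0.19 + 0.50 + 0.38 + 0.51 + 0.49 + 0.48 + 0.36 + 0.43) / 12 = 5.2500 / 12 = 0.4375
UCL_R = D₄·R̄ = 1.924 × 0.4375 = 0.8417

0.84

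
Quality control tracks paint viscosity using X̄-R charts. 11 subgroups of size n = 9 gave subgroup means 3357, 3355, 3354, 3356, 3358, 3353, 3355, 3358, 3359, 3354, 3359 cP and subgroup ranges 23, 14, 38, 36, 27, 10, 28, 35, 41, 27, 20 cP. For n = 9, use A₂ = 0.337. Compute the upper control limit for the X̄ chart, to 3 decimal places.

X̄̄ = (3357 + 3355 + 3354 + 3356 + 3358 + 3353 + 3355 + 3358 + 3359 + 3354 + 3359) / 11 = 36918.0000 / 11 = 3356.1818
R̄ = (23 + 14 + 38 + 36 + 27 + 10 + 28 + 35 + 41 + 27 + 20) / 11 = 299.0000 / 11 = 27.1818
UCL = X̄̄ + A₂·R̄ = 3356.1818 + 0.337 × 27.1818 = 3365.3421

3365.342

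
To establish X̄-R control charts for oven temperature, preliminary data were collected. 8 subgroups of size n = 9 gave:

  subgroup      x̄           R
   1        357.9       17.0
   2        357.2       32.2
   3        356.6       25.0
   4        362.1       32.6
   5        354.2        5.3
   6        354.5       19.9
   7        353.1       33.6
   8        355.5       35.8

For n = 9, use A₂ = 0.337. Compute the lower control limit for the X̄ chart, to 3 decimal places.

X̄̄ = (357.9 + 357.2 + 356.6 + 362.1 + 354.2 + 354.5 + 353.1 + 355.5) / 8 = 2851.1000 / 8 = 356.3875
R̄ = (17.0 + 32.2 + 25.0 + 32.6 + 5.3 + 19.9 + 33.6 + 35.8) / 8 = 201.4000 / 8 = 25.1750
LCL = X̄̄ − A₂·R̄ = 356.3875 − 0.337 × 25.1750 = 347.9035

347.904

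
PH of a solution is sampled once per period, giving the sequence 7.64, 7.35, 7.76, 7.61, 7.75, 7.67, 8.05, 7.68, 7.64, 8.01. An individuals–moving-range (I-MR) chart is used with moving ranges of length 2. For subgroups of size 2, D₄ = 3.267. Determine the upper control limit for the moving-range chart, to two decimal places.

0.81

Moving ranges: 0.29, 0.41, 0.15, 0.14, 0.08, 0.38, 0.37, 0.04, 0.37; M̄R̄ = 2.2300 / 9 = 0.2478
UCL_MR = D₄·M̄R̄ = 3.267 × 0.2478 = 0.8095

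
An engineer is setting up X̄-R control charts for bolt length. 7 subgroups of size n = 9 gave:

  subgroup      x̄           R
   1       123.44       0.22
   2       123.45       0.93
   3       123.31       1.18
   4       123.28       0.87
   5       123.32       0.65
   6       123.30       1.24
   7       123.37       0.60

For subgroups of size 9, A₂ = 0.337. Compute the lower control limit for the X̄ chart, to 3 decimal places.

X̄̄ = (123.44 + 123.45 + 123.31 + 123.28 + 123.32 + 123.30 + 123.37) / 7 = 863.4700 / 7 = 123.3529
R̄ = (0.22 + 0.93 + 1.18 + 0.87 + 0.65 + 1.24 + 0.60) / 7 = 5.6900 / 7 = 0.8129
LCL = X̄̄ − A₂·R̄ = 123.3529 − 0.337 × 0.8129 = 123.0789

123.079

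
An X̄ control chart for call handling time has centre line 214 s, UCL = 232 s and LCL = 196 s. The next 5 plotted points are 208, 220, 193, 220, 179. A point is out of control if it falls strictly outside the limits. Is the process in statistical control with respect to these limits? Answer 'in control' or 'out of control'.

out of control

Compare each point to [196, 232]: sample 3 = 193 < LCL; sample 5 = 179 < LCL.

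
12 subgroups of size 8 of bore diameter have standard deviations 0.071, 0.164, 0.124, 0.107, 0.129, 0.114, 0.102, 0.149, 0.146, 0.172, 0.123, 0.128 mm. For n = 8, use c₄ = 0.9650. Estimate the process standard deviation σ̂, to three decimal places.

s̄ = (0.071 + 0.164 + 0.124 + 0.107 + 0.129 + 0.114 + 0.102 + 0.149 + 0.146 + 0.172 + 0.123 + 0.128) / 12 = 0.1274
σ̂ = s̄ / c₄ = 0.1274 / 0.9650 = 0.1320

0.132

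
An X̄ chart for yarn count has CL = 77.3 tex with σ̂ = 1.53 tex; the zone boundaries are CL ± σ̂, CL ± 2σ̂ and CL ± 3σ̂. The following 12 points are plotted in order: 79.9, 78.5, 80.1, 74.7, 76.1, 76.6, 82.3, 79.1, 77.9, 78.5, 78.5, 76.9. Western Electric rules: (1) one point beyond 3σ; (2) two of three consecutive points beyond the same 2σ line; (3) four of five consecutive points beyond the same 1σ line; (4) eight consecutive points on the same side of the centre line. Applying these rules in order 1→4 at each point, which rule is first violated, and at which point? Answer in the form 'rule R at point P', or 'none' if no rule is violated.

Zone of each point (C = within 1σ̂, B = 1σ̂–2σ̂, A = 2σ̂–3σ̂, * = beyond 3σ̂; sign = side of CL): 1:+B, 2:+C, 3:+B, 4:-B, 5:-C, 6:-C, 7:+*, 8:+B, 9:+C, 10:+C, 11:+C, 12:-C
Rule 1 (one point beyond the 3σ limits) is satisfied at point 7.

rule 1 at point 7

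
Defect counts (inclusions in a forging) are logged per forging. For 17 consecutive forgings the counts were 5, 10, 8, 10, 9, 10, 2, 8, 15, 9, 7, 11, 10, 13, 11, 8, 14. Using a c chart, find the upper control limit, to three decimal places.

c̄ = (5 + 10 + 8 + 10 + 9 + 10 + 2 + 8 + 15 + 9 + 7 + 11 + 10 + 13 + 11 + 8 + 14) / 17 = 160 / 17 = 9.4118
UCL = c̄ + 3√c̄ = 9.4118 + 3 × √9.4118 = 9.4118 + 3 × 3.0679 = 18.6153

18.615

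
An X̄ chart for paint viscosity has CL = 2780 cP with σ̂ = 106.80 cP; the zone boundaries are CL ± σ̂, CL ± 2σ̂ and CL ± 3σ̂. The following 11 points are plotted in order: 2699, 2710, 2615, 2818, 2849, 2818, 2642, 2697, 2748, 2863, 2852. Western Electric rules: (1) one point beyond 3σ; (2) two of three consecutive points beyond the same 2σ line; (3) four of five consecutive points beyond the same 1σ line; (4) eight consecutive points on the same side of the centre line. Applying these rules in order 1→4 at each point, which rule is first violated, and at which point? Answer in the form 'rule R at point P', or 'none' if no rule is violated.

Zone of each point (C = within 1σ̂, B = 1σ̂–2σ̂, A = 2σ̂–3σ̂, * = beyond 3σ̂; sign = side of CL): 1:-C, 2:-C, 3:-B, 4:+C, 5:+C, 6:+C, 7:-B, 8:-C, 9:-C, 10:+C, 11:+C
No rule fires across all 11 points.

none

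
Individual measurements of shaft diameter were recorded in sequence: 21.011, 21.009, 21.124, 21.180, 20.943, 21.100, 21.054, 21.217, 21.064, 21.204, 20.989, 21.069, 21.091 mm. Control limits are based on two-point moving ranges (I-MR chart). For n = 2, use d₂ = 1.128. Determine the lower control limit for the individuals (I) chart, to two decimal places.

X̄ = (21.011 + 21.009 + 21.124 + 21.180 + 20.943 + 21.100 + 21.054 + 21.217 + 21.064 + 21.204 + 20.989 + 21.069 + 21.091) / 13 = 21.0812
Moving ranges: 0.002, 0.115, 0.056, 0.237, 0.157, 0.046, 0.163, 0.153, 0.140, 0.215, 0.080, 0.022; M̄R̄ = 1.3860 / 12 = 0.1155
LCL = X̄ − 3·M̄R̄/d₂ = 21.0812 − 3 × 0.1155 / 1.128 = 20.7740

20.77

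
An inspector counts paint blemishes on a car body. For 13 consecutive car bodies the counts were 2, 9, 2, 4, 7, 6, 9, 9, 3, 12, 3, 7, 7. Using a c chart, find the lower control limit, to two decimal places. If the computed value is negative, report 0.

0.00

c̄ = (2 + 9 + 2 + 4 + 7 + 6 + 9 + 9 + 3 + 12 + 3 + 7 + 7) / 13 = 80 / 13 = 6.1538
LCL = c̄ − 3√c̄ = 6.1538 − 3 × 2.4807 = -1.2882 → 0 (cannot be negative)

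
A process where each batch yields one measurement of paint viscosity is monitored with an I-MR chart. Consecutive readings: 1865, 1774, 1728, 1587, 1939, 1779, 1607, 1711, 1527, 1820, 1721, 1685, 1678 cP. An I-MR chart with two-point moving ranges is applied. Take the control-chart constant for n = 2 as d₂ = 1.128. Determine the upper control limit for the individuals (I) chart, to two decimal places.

2098.14

X̄ = (1865 + 1774 + 1728 + 1587 + 1939 + 1779 + 1607 + 1711 + 1527 + 1820 + 1721 + 1685 + 1678) / 13 = 1724.6923
Moving ranges: 91, 46, 141, 352, 160, 172, 104, 184, 293, 99, 36, 7; M̄R̄ = 1685.0000 / 12 = 140.4167
UCL = X̄ + 3·M̄R̄/d₂ = 1724.6923 + 3 × 140.4167 / 1.128 = 2098.1409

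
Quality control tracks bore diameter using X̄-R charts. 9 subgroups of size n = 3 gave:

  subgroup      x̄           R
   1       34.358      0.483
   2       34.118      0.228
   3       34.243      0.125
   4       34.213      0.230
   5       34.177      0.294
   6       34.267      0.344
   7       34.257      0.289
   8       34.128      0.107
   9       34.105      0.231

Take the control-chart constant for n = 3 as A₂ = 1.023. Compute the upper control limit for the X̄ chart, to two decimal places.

X̄̄ = (34.358 + 34.118 + 34.243 + 34.213 + 34.177 + 34.267 + 34.257 + 34.128 + 34.105) / 9 = 307.8660 / 9 = 34.2073
R̄ = (0.483 + 0.228 + 0.125 + 0.230 + 0.294 + 0.344 + 0.289 + 0.107 + 0.231) / 9 = 2.3310 / 9 = 0.2590
UCL = X̄̄ + A₂·R̄ = 34.2073 + 1.023 × 0.2590 = 34.4723

34.47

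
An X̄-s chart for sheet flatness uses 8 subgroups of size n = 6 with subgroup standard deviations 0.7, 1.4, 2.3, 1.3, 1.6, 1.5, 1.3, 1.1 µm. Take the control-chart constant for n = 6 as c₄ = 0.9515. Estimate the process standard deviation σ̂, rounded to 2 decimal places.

s̄ = (0.7 + 1.4 + 2.3 + 1.3 + 1.6 + 1.5 + 1.3 + 1.1) / 8 = 1.4000
σ̂ = s̄ / c₄ = 1.4000 / 0.9515 = 1.4714

1.47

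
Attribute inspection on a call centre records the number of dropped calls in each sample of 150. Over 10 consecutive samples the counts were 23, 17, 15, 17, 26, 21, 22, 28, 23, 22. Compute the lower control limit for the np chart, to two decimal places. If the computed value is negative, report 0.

p̄ = Σdᵢ / (k·n) = 214 / (10 × 150) = 0.14267
LCL = np̄ − 3·√(np̄(1−p̄)) = 21.4000 − 3 × 4.2833 = 8.5500

8.55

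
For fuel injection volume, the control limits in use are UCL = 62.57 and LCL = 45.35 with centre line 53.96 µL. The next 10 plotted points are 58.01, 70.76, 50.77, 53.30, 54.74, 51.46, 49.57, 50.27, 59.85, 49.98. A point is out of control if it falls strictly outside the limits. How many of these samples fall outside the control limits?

1

Compare each point to [45.35, 62.57]: sample 2 = 70.76 > UCL.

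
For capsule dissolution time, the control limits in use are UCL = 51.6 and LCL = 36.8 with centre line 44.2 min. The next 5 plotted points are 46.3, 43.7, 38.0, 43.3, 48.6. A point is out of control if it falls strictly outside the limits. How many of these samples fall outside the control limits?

All 5 points lie within [36.8, 51.6].

0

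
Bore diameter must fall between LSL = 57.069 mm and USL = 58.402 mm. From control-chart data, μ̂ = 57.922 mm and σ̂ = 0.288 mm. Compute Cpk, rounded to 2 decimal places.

0.56

Cpu = (USL − μ̂) / (3σ̂) = (58.402 − 57.922) / (3 × 0.288) = 0.5556; Cpl = (μ̂ − LSL) / (3σ̂) = (57.922 − 57.069) / (3 × 0.288) = 0.9873; Cpk = min(Cpu, Cpl) = 0.5556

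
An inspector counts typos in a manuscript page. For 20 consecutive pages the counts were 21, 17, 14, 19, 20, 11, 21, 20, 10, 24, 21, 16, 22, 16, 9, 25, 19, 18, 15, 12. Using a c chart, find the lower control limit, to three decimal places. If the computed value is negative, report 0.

c̄ = (21 + 17 + 14 + 19 + 20 + 11 + 21 + 20 + 10 + 24 + 21 + 16 + 22 + 16 + 9 + 25 + 19 + 18 + 15 + 12) / 20 = 350 / 20 = 17.5000
LCL = c̄ − 3√c̄ = 17.5000 − 3 × 4.1833 = 4.9501

4.950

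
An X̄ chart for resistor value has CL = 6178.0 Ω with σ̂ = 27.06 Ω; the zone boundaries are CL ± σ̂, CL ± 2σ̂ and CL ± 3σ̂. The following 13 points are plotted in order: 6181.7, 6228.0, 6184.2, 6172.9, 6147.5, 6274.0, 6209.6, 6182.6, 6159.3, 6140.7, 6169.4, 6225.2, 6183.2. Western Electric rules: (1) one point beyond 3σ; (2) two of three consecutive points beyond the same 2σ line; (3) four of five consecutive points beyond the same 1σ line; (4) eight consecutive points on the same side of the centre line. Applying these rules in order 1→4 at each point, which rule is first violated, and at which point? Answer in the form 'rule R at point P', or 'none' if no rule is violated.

Zone of each point (C = within 1σ̂, B = 1σ̂–2σ̂, A = 2σ̂–3σ̂, * = beyond 3σ̂; sign = side of CL): 1:+C, 2:+B, 3:+C, 4:-C, 5:-B, 6:+*, 7:+B, 8:+C, 9:-C, 10:-B, 11:-C, 12:+B, 13:+C
Rule 1 (one point beyond the 3σ limits) is satisfied at point 6.

rule 1 at point 6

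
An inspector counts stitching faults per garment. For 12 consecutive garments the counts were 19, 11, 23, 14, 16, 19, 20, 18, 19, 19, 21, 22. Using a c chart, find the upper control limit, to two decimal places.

c̄ = (19 + 11 + 23 + 14 + 16 + 19 + 20 + 18 + 19 + 19 + 21 + 22) / 12 = 221 / 12 = 18.4167
UCL = c̄ + 3√c̄ = 18.4167 + 3 × √18.4167 = 18.4167 + 3 × 4.2915 = 31.2911

31.29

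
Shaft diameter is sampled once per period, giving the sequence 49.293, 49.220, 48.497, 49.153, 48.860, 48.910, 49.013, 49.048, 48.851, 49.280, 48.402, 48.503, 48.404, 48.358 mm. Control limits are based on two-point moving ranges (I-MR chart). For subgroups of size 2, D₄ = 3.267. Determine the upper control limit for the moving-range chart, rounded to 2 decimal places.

0.93

Moving ranges: 0.073, 0.723, 0.656, 0.293, 0.050, 0.103, 0.035, 0.197, 0.429, 0.878, 0.101, 0.099, 0.046; M̄R̄ = 3.6830 / 13 = 0.2833
UCL_MR = D₄·M̄R̄ = 3.267 × 0.2833 = 0.9256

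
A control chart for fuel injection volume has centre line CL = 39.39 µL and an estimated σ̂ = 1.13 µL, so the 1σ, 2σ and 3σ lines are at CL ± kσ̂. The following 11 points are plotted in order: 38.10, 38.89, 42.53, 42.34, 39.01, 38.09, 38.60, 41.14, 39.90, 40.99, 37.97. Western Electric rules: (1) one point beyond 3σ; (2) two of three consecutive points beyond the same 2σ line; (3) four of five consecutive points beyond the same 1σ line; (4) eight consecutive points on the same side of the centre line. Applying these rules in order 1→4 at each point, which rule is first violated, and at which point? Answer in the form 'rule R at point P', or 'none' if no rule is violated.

Zone of each point (C = within 1σ̂, B = 1σ̂–2σ̂, A = 2σ̂–3σ̂, * = beyond 3σ̂; sign = side of CL): 1:-B, 2:-C, 3:+A, 4:+A, 5:-C, 6:-B, 7:-C, 8:+B, 9:+C, 10:+B, 11:-B
Rule 2 (two of three consecutive points beyond the same 2σ limit) is satisfied at point 4.

rule 2 at point 4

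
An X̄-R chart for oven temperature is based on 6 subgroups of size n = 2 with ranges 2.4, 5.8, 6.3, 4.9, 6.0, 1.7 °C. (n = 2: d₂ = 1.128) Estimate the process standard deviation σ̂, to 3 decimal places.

R̄ = (2.4 + 5.8 + 6.3 + 4.9 + 6.0 + 1.7) / 6 = 4.5167
σ̂ = R̄ / d₂ = 4.5167 / 1.128 = 4.0041

4.004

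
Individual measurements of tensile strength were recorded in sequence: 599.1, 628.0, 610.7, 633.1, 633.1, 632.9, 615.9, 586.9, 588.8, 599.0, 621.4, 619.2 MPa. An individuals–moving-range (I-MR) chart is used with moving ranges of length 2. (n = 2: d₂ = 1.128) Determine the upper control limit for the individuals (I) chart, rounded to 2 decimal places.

X̄ = (599.1 + 628.0 + 610.7 + 633.1 + 633.1 + 632.9 + 615.9 + 586.9 + 588.8 + 599.0 + 621.4 + 619.2) / 12 = 614.0083
Moving ranges: 28.9, 17.3, 22.4, 0.0, 0.2, 17.0, 29.0, 1.9, 10.2, 22.4, 2.2; M̄R̄ = 151.5000 / 11 = 13.7727
UCL = X̄ + 3·M̄R̄/d₂ = 614.0083 + 3 × 13.7727 / 1.128 = 650.6379

650.64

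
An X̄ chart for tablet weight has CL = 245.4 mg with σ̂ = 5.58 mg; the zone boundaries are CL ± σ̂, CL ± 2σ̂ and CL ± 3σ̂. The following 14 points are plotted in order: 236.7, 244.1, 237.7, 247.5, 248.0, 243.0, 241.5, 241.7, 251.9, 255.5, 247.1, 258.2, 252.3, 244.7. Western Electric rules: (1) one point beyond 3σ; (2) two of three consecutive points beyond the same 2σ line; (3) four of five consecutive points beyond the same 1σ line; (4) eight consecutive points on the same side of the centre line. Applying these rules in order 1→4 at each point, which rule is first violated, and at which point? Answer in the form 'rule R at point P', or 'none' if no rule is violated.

Zone of each point (C = within 1σ̂, B = 1σ̂–2σ̂, A = 2σ̂–3σ̂, * = beyond 3σ̂; sign = side of CL): 1:-B, 2:-C, 3:-B, 4:+C, 5:+C, 6:-C, 7:-C, 8:-C, 9:+B, 10:+B, 11:+C, 12:+A, 13:+B, 14:-C
Rule 3 (four of five consecutive points beyond the same 1σ limit) is satisfied at point 13.

rule 3 at point 13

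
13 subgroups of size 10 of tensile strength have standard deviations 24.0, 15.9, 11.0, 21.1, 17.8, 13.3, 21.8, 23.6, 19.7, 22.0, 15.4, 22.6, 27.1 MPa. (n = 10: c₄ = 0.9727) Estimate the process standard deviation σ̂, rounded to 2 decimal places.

20.19

s̄ = (24.0 + 15.9 + 11.0 + 21.1 + 17.8 + 13.3 + 21.8 + 23.6 + 19.7 + 22.0 + 15.4 + 22.6 + 27.1) / 13 = 19.6385
σ̂ = s̄ / c₄ = 19.6385 / 0.9727 = 20.1896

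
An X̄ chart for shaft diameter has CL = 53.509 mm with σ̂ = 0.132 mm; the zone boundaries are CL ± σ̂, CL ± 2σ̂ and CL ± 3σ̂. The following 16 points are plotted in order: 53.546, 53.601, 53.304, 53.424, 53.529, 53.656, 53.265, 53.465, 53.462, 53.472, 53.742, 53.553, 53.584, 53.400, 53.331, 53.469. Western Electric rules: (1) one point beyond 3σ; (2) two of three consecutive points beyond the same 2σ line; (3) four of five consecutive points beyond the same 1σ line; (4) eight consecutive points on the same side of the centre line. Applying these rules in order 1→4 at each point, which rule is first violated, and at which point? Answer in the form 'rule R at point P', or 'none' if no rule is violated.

Zone of each point (C = within 1σ̂, B = 1σ̂–2σ̂, A = 2σ̂–3σ̂, * = beyond 3σ̂; sign = side of CL): 1:+C, 2:+C, 3:-B, 4:-C, 5:+C, 6:+B, 7:-B, 8:-C, 9:-C, 10:-C, 11:+B, 12:+C, 13:+C, 14:-C, 15:-B, 16:-C
No rule fires across all 16 points.

none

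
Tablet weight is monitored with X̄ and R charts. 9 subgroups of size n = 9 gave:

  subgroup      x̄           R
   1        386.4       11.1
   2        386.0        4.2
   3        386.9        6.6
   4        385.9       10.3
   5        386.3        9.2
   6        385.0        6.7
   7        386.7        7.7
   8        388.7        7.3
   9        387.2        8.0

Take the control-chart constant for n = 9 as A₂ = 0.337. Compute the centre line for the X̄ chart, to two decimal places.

386.57

X̄̄ = (386.4 + 386.0 + 386.9 + 385.9 + 386.3 + 385.0 + 386.7 + 388.7 + 387.2) / 9 = 3479.1000 / 9 = 386.5667
CL = X̄̄ = 386.5667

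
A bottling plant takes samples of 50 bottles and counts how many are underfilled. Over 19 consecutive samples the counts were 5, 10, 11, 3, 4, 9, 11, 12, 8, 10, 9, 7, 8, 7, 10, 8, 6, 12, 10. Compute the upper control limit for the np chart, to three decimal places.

16.360

p̄ = Σdᵢ / (k·n) = 160 / (19 × 50) = 0.16842
UCL = np̄ + 3·√(np̄(1−p̄)) = 8.4211 + 3 × √(8.4211×0.83158) = 8.4211 + 3 × 2.6463 = 16.3599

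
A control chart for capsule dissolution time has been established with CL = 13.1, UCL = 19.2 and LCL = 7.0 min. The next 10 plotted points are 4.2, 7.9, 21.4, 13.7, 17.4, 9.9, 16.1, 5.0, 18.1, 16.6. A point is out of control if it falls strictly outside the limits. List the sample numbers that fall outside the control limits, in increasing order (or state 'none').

Compare each point to [7.0, 19.2]: sample 1 = 4.2 < LCL; sample 3 = 21.4 > UCL; sample 8 = 5.0 < LCL.

1, 3, 8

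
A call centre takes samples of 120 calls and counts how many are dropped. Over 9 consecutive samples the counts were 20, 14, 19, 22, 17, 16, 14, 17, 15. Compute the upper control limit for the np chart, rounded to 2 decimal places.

28.60

p̄ = Σdᵢ / (k·n) = 154 / (9 × 120) = 0.14259
UCL = np̄ + 3·√(np̄(1−p̄)) = 17.1111 + 3 × √(17.1111×0.85741) = 17.1111 + 3 × 3.8303 = 28.6020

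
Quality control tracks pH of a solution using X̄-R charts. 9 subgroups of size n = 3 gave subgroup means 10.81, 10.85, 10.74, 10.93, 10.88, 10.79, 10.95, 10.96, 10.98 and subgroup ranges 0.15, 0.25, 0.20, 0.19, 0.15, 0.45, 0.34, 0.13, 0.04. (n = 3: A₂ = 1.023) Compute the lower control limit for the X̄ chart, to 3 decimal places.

X̄̄ = (10.81 + 10.85 + 10.74 + 10.93 + 10.88 + 10.79 + 10.95 + 10.96 + 10.98) / 9 = 97.8900 / 9 = 10.8767
R̄ = (0.15 + 0.25 + 0.20 + 0.19 + 0.15 + 0.45 + 0.34 + 0.13 + 0.04) / 9 = 1.9000 / 9 = 0.2111
LCL = X̄̄ − A₂·R̄ = 10.8767 − 1.023 × 0.2111 = 10.6607

10.661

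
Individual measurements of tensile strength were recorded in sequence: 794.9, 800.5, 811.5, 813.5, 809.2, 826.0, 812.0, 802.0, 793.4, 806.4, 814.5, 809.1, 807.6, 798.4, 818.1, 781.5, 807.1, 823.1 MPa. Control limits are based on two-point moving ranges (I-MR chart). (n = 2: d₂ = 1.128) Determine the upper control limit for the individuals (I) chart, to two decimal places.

X̄ = (794.9 + 800.5 + 811.5 + 813.5 + 809.2 + 826.0 + 812.0 + 802.0 + 793.4 + 806.4 + 814.5 + 809.1 + 807.6 + 798.4 + 818.1 + 781.5 + 807.1 + 823.1) / 18 = 807.1556
Moving ranges: 5.6, 11.0, 2.0, 4.3, 16.8, 14.0, 10.0, 8.6, 13.0, 8.1, 5.4, 1.5, 9.2, 19.7, 36.6, 25.6, 16.0; M̄R̄ = 207.4000 / 17 = 12.2000
UCL = X̄ + 3·M̄R̄/d₂ = 807.1556 + 3 × 12.2000 / 1.128 = 839.6024

839.60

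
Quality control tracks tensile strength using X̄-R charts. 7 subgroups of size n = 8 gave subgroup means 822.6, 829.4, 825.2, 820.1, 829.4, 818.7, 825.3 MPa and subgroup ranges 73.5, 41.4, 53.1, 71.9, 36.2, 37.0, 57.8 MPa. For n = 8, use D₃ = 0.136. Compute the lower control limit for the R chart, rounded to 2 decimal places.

R̄ = (73.5 + 41.4 + 53.1 + 71.9 + 36.2 + 37.0 + 57.8) / 7 = 370.9000 / 7 = 52.9857
LCL_R = D₃·R̄ = 0.136 × 52.9857 = 7.2061

7.21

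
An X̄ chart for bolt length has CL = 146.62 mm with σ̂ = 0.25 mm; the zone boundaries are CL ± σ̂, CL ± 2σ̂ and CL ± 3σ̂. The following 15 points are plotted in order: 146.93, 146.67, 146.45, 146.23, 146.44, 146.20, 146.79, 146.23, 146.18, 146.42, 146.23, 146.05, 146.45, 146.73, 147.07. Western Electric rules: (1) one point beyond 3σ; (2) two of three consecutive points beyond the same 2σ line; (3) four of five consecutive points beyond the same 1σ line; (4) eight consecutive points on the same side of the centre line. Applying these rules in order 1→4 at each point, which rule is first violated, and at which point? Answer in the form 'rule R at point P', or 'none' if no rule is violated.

rule 3 at point 12

Zone of each point (C = within 1σ̂, B = 1σ̂–2σ̂, A = 2σ̂–3σ̂, * = beyond 3σ̂; sign = side of CL): 1:+B, 2:+C, 3:-C, 4:-B, 5:-C, 6:-B, 7:+C, 8:-B, 9:-B, 10:-C, 11:-B, 12:-A, 13:-C, 14:+C, 15:+B
Rule 3 (four of five consecutive points beyond the same 1σ limit) is satisfied at point 12.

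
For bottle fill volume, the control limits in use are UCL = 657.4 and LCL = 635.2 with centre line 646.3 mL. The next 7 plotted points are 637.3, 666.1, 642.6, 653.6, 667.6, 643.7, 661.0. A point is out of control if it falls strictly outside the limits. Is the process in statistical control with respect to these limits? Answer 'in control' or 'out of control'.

out of control

Compare each point to [635.2, 657.4]: sample 2 = 666.1 > UCL; sample 5 = 667.6 > UCL; sample 7 = 661.0 > UCL.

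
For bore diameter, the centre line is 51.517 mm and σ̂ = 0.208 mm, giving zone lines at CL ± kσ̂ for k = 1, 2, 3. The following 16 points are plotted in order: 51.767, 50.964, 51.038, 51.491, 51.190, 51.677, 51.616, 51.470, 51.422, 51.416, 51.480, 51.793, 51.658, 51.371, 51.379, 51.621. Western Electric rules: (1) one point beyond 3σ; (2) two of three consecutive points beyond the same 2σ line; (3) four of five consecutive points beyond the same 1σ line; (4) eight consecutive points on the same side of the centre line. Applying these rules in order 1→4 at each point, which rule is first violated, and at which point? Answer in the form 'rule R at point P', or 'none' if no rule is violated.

rule 2 at point 3

Zone of each point (C = within 1σ̂, B = 1σ̂–2σ̂, A = 2σ̂–3σ̂, * = beyond 3σ̂; sign = side of CL): 1:+B, 2:-A, 3:-A, 4:-C, 5:-B, 6:+C, 7:+C, 8:-C, 9:-C, 10:-C, 11:-C, 12:+B, 13:+C, 14:-C, 15:-C, 16:+C
Rule 2 (two of three consecutive points beyond the same 2σ limit) is satisfied at point 3.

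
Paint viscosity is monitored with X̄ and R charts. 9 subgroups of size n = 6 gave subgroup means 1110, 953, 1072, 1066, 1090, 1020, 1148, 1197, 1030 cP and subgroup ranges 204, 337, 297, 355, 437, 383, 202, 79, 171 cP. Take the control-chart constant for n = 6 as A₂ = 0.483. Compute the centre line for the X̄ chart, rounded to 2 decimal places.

X̄̄ = (1110 + 953 + 1072 + 1066 + 1090 + 1020 + 1148 + 1197 + 1030) / 9 = 9686.0000 / 9 = 1076.2222
CL = X̄̄ = 1076.2222

1076.22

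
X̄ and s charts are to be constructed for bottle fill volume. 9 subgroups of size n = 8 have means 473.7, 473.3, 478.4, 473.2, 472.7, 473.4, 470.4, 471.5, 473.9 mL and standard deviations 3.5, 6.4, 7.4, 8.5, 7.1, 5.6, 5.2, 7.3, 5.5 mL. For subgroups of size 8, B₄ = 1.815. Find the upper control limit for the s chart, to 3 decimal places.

11.394

s̄ = (3.5 + 6.4 + 7.4 + 8.5 + 7.1 + 5.6 + 5.2 + 7.3 + 5.5) / 9 = 6.2778
UCL_s = B₄·s̄ = 1.815 × 6.2778 = 11.3942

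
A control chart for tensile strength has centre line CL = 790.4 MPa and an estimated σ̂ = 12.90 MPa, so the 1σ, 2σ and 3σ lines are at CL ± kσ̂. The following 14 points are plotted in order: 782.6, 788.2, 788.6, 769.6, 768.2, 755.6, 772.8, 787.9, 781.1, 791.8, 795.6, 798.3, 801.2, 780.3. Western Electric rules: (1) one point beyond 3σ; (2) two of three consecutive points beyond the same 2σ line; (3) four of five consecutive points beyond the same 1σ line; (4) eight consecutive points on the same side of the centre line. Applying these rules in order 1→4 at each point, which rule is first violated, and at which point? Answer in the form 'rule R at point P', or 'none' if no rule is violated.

Zone of each point (C = within 1σ̂, B = 1σ̂–2σ̂, A = 2σ̂–3σ̂, * = beyond 3σ̂; sign = side of CL): 1:-C, 2:-C, 3:-C, 4:-B, 5:-B, 6:-A, 7:-B, 8:-C, 9:-C, 10:+C, 11:+C, 12:+C, 13:+C, 14:-C
Rule 3 (four of five consecutive points beyond the same 1σ limit) is satisfied at point 7.

rule 3 at point 7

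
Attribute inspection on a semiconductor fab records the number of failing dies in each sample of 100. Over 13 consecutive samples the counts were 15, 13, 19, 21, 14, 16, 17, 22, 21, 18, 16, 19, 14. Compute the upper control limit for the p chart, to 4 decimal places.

0.2866

p̄ = Σdᵢ / (k·n) = 225 / (13 × 100) = 0.17308
UCL = p̄ + 3·√(p̄(1−p̄)/n) = 0.17308 + 3 × √(0.17308×0.82692/100) = 0.17308 + 3 × 0.03783 = 0.28657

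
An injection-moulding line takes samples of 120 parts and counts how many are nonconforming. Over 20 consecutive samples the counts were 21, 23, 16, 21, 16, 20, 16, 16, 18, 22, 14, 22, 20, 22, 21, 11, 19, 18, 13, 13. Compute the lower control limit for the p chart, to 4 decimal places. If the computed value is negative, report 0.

0.0528

p̄ = Σdᵢ / (k·n) = 362 / (20 × 120) = 0.15083
LCL = p̄ − 3·√(p̄(1−p̄)/n) = 0.15083 − 3 × 0.03267 = 0.05282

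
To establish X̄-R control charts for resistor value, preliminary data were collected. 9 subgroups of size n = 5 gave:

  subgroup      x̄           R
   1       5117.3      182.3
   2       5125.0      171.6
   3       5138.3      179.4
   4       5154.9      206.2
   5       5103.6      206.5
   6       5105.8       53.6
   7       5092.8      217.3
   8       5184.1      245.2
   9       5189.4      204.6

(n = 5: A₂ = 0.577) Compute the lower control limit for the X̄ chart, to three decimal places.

X̄̄ = (5117.3 + 5125.0 + 5138.3 + 5154.9 + 5103.6 + 5105.8 + 5092.8 + 5184.1 + 5189.4) / 9 = 46211.2000 / 9 = 5134.5778
R̄ = (182.3 + 171.6 + 179.4 + 206.2 + 206.5 + 53.6 + 217.3 + 245.2 + 204.6) / 9 = 1666.7000 / 9 = 185.1889
LCL = X̄̄ − A₂·R̄ = 5134.5778 − 0.577 × 185.1889 = 5027.7238

5027.724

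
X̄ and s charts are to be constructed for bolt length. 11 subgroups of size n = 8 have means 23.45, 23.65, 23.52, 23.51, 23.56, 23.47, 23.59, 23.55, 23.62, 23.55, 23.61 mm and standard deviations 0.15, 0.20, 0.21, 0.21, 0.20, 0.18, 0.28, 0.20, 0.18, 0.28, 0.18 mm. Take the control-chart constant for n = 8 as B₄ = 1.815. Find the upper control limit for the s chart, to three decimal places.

s̄ = (0.15 + 0.20 + 0.21 + 0.21 + 0.20 + 0.18 + 0.28 + 0.20 + 0.18 + 0.28 + 0.18) / 11 = 0.2064
UCL_s = B₄·s̄ = 1.815 × 0.2064 = 0.3745

0.375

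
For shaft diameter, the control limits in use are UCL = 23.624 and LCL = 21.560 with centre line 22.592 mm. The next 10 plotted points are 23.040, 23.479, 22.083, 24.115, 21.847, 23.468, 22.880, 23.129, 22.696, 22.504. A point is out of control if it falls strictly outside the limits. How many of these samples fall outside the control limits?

Compare each point to [21.560, 23.624]: sample 4 = 24.115 > UCL.

1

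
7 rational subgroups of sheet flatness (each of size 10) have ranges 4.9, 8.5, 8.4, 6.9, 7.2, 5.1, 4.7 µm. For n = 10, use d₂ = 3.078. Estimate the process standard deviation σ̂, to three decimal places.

2.121

R̄ = (4.9 + 8.5 + 8.4 + 6.9 + 7.2 + 5.1 + 4.7) / 7 = 6.5286
σ̂ = R̄ / d₂ = 6.5286 / 3.078 = 2.1210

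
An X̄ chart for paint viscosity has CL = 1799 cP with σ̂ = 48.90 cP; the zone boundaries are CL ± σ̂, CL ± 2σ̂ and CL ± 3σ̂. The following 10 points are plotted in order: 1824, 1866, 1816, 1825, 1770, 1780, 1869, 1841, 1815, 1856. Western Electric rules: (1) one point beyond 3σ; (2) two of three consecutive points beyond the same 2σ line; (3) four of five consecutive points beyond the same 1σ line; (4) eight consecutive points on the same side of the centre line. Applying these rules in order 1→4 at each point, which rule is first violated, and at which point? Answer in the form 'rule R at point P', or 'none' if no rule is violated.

none

Zone of each point (C = within 1σ̂, B = 1σ̂–2σ̂, A = 2σ̂–3σ̂, * = beyond 3σ̂; sign = side of CL): 1:+C, 2:+B, 3:+C, 4:+C, 5:-C, 6:-C, 7:+B, 8:+C, 9:+C, 10:+B
No rule fires across all 10 points.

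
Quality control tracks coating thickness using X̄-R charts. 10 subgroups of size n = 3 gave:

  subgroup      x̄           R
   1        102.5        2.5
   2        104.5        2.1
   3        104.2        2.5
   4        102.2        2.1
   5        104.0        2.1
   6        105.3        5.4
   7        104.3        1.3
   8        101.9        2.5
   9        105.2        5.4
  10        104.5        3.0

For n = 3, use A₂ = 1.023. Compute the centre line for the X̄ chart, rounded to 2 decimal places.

103.86

X̄̄ = (102.5 + 104.5 + 104.2 + 102.2 + 104.0 + 105.3 + 104.3 + 101.9 + 105.2 + 104.5) / 10 = 1038.6000 / 10 = 103.8600
CL = X̄̄ = 103.8600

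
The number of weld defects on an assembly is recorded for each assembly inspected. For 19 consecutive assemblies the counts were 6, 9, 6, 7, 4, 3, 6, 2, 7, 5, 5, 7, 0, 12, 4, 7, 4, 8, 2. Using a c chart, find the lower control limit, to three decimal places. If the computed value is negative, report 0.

0.000

c̄ = (6 + 9 + 6 + 7 + 4 + 3 + 6 + 2 + 7 + 5 + 5 + 7 + 0 + 12 + 4 + 7 + 4 + 8 + 2) / 19 = 104 / 19 = 5.4737
LCL = c̄ − 3√c̄ = 5.4737 − 3 × 2.3396 = -1.5451 → 0 (cannot be negative)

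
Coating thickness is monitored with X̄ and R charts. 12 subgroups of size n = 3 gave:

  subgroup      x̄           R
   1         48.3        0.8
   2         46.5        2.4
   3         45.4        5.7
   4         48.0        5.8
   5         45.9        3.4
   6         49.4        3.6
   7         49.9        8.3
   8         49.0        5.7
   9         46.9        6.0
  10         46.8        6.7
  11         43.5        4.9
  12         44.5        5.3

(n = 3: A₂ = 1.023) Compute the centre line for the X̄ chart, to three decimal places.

47.008

X̄̄ = (48.3 + 46.5 + 45.4 + 48.0 + 45.9 + 49.4 + 49.9 + 49.0 + 46.9 + 46.8 + 43.5 + 44.5) / 12 = 564.1000 / 12 = 47.0083
CL = X̄̄ = 47.0083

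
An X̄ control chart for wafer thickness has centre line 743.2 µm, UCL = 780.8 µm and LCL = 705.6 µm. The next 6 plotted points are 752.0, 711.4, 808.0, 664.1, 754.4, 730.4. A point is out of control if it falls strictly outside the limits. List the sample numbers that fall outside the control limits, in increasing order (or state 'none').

Compare each point to [705.6, 780.8]: sample 3 = 808.0 > UCL; sample 4 = 664.1 < LCL.

3, 4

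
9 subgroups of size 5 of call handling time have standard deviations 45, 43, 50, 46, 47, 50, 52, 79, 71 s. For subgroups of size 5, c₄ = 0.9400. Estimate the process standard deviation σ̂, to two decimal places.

57.09

s̄ = (45 + 43 + 50 + 46 + 47 + 50 + 52 + 79 + 71) / 9 = 53.6667
σ̂ = s̄ / c₄ = 53.6667 / 0.9400 = 57.0922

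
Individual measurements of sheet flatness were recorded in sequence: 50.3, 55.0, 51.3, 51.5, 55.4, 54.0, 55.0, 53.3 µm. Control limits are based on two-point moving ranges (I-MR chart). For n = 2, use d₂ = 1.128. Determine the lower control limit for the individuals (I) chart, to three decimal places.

46.918

X̄ = (50.3 + 55.0 + 51.3 + 51.5 + 55.4 + 54.0 + 55.0 + 53.3) / 8 = 53.2250
Moving ranges: 4.7, 3.7, 0.2, 3.9, 1.4, 1.0, 1.7; M̄R̄ = 16.6000 / 7 = 2.3714
LCL = X̄ − 3·M̄R̄/d₂ = 53.2250 − 3 × 2.3714 / 1.128 = 46.9180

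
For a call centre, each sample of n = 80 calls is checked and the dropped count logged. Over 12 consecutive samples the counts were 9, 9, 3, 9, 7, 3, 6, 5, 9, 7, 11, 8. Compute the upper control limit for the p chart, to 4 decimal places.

0.1854

p̄ = Σdᵢ / (k·n) = 86 / (12 × 80) = 0.08958
UCL = p̄ + 3·√(p̄(1−p̄)/n) = 0.08958 + 3 × √(0.08958×0.91042/80) = 0.08958 + 3 × 0.03193 = 0.18537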